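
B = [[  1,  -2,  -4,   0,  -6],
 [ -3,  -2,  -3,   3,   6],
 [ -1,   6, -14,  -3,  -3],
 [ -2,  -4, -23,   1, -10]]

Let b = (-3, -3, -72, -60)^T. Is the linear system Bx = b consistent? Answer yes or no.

Row reduce the augmented matrix [B | b].
R2 ← R2 + (3)·R1: [0, -8, -15, 3, -12, -12]
R3 ← R3 + R1: [0, 4, -18, -3, -9, -75]
R4 ← R4 + (2)·R1: [0, -8, -31, 1, -22, -66]
R3 ← R3 + (1/2)·R2: [0, 0, -51/2, -3/2, -15, -81]
R4 ← R4 − R2: [0, 0, -16, -2, -10, -54]
R4 ← R4 − (32/51)·R3: [0, 0, 0, -18/17, -10/17, -54/17]
The echelon form has 4 nonzero rows, and every pivot lies in the first 5 columns, so rank(B) = rank([B|b]) = 4.
The system is consistent.

yes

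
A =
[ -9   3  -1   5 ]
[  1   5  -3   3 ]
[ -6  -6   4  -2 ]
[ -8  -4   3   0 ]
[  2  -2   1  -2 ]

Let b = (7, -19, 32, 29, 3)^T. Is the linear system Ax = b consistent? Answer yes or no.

yes

Row reduce the augmented matrix [A | b].
R2 ← R2 + (1/9)·R1: [0, 16/3, -28/9, 32/9, -164/9]
R3 ← R3 − (2/3)·R1: [0, -8, 14/3, -16/3, 82/3]
R4 ← R4 − (8/9)·R1: [0, -20/3, 35/9, -40/9, 205/9]
R5 ← R5 + (2/9)·R1: [0, -4/3, 7/9, -8/9, 41/9]
R3 ← R3 + (3/2)·R2: [0, 0, 0, 0, 0]
R4 ← R4 + (5/4)·R2: [0, 0, 0, 0, 0]
R5 ← R5 + (1/4)·R2: [0, 0, 0, 0, 0]
The echelon form has 2 nonzero rows, and every pivot lies in the first 4 columns, so rank(A) = rank([A|b]) = 2.
The system is consistent.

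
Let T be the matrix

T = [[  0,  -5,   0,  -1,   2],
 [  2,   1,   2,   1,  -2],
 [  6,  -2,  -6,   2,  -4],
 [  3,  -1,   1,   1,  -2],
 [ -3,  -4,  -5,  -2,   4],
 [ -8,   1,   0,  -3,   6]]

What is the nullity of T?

Row reduce to echelon form.
Swap R1 ↔ R2
R3 ← R3 − (3)·R1: [0, -5, -12, -1, 2]
R4 ← R4 − (3/2)·R1: [0, -5/2, -2, -1/2, 1]
R5 ← R5 + (3/2)·R1: [0, -5/2, -2, -1/2, 1]
R6 ← R6 + (4)·R1: [0, 5, 8, 1, -2]
R3 ← R3 − R2: [0, 0, -12, 0, 0]
R4 ← R4 − (1/2)·R2: [0, 0, -2, 0, 0]
R5 ← R5 − (1/2)·R2: [0, 0, -2, 0, 0]
R6 ← R6 + R2: [0, 0, 8, 0, 0]
R4 ← R4 − (1/6)·R3: [0, 0, 0, 0, 0]
R5 ← R5 − (1/6)·R3: [0, 0, 0, 0, 0]
R6 ← R6 + (2/3)·R3: [0, 0, 0, 0, 0]
3 nonzero rows, so rank(T) = 3.
T has 5 columns; by rank–nullity, nullity = 5 − 3 = 2.

2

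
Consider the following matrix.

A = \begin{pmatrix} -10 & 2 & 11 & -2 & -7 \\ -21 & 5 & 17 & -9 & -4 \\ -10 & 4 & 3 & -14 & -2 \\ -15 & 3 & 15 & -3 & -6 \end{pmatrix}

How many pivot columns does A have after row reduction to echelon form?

Row reduce to echelon form.
R2 ← R2 − (21/10)·R1: [0, 4/5, -61/10, -24/5, 107/10]
R3 ← R3 − R1: [0, 2, -8, -12, 5]
R4 ← R4 − (3/2)·R1: [0, 0, -3/2, 0, 9/2]
R3 ← R3 − (5/2)·R2: [0, 0, 29/4, 0, -87/4]
R4 ← R4 + (6/29)·R3: [0, 0, 0, 0, 0]
Echelon form has 3 nonzero rows, so rank(A) = 3.
Each nonzero row contributes one pivot column: 3 pivot columns.

3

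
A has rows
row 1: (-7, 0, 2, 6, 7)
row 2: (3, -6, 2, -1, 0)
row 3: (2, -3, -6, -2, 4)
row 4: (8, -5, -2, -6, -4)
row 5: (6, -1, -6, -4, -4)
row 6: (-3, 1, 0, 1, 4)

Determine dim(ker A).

1

Row reduce to echelon form.
R2 ← R2 + (3/7)·R1: [0, -6, 20/7, 11/7, 3]
R3 ← R3 + (2/7)·R1: [0, -3, -38/7, -2/7, 6]
R4 ← R4 + (8/7)·R1: [0, -5, 2/7, 6/7, 4]
R5 ← R5 + (6/7)·R1: [0, -1, -30/7, 8/7, 2]
R6 ← R6 − (3/7)·R1: [0, 1, -6/7, -11/7, 1]
R3 ← R3 − (1/2)·R2: [0, 0, -48/7, -15/14, 9/2]
R4 ← R4 − (5/6)·R2: [0, 0, -44/21, -19/42, 3/2]
R5 ← R5 − (1/6)·R2: [0, 0, -100/21, 37/42, 3/2]
R6 ← R6 + (1/6)·R2: [0, 0, -8/21, -55/42, 3/2]
R4 ← R4 − (11/36)·R3: [0, 0, 0, -1/8, 1/8]
R5 ← R5 − (25/36)·R3: [0, 0, 0, 13/8, -13/8]
R6 ← R6 − (1/18)·R3: [0, 0, 0, -5/4, 5/4]
R5 ← R5 + (13)·R4: [0, 0, 0, 0, 0]
R6 ← R6 − (10)·R4: [0, 0, 0, 0, 0]
4 nonzero rows, so rank(A) = 4.
A has 5 columns; by rank–nullity, nullity = 5 − 4 = 1.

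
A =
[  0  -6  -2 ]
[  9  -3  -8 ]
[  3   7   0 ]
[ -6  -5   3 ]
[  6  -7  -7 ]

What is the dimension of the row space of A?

2

Row reduce to echelon form.
Swap R1 ↔ R2
R3 ← R3 − (1/3)·R1: [0, 8, 8/3]
R4 ← R4 + (2/3)·R1: [0, -7, -7/3]
R5 ← R5 − (2/3)·R1: [0, -5, -5/3]
R3 ← R3 + (4/3)·R2: [0, 0, 0]
R4 ← R4 − (7/6)·R2: [0, 0, 0]
R5 ← R5 − (5/6)·R2: [0, 0, 0]
Echelon form has 2 nonzero rows, so rank(A) = 2.
The row space has dimension equal to the rank: 2.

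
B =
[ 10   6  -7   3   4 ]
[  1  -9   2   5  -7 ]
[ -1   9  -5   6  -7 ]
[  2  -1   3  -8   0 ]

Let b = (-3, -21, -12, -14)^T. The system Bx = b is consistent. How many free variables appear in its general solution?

1

Row reduce the augmented matrix [B | b].
R2 ← R2 − (1/10)·R1: [0, -48/5, 27/10, 47/10, -37/5, -207/10]
R3 ← R3 + (1/10)·R1: [0, 48/5, -57/10, 63/10, -33/5, -123/10]
R4 ← R4 − (1/5)·R1: [0, -11/5, 22/5, -43/5, -4/5, -67/5]
R3 ← R3 + R2: [0, 0, -3, 11, -14, -33]
R4 ← R4 − (11/48)·R2: [0, 0, 121/32, -929/96, 43/48, -277/32]
R4 ← R4 + (121/96)·R3: [0, 0, 0, 67/16, -67/4, -201/4]
The echelon form has 4 nonzero rows, and every pivot lies in the first 5 columns, so rank(B) = rank([B|b]) = 4.
The system is consistent.
Free variables = (unknowns) − (rank) = 5 − 4 = 1.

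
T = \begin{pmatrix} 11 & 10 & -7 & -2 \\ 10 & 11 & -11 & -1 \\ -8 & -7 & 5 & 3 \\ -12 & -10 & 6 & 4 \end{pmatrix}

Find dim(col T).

Row reduce to echelon form.
R2 ← R2 − (10/11)·R1: [0, 21/11, -51/11, 9/11]
R3 ← R3 + (8/11)·R1: [0, 3/11, -1/11, 17/11]
R4 ← R4 + (12/11)·R1: [0, 10/11, -18/11, 20/11]
R3 ← R3 − (1/7)·R2: [0, 0, 4/7, 10/7]
R4 ← R4 − (10/21)·R2: [0, 0, 4/7, 10/7]
R4 ← R4 − R3: [0, 0, 0, 0]
Echelon form has 3 nonzero rows, so rank(T) = 3.
The column space has dimension equal to the rank: 3.

3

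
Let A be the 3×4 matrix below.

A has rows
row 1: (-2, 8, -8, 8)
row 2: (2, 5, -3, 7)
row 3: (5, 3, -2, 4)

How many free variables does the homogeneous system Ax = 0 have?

1

Row reduce to echelon form.
R2 ← R2 + R1: [0, 13, -11, 15]
R3 ← R3 + (5/2)·R1: [0, 23, -22, 24]
R3 ← R3 − (23/13)·R2: [0, 0, -33/13, -33/13]
3 nonzero rows, so rank(A) = 3.
A has 4 columns; by rank–nullity, nullity = 4 − 3 = 1.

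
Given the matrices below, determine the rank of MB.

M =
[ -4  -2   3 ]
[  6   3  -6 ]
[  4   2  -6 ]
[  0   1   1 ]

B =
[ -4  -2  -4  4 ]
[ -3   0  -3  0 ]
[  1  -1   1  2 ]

2

First compute MB:
[[ 25,   5,  25, -10],
 [-39,  -6, -39,  12],
 [-28,  -2, -28,   4],
 [ -2,  -1,  -2,   2]]
Now row reduce the product.
R2 ← R2 + (39/25)·R1: [0, 9/5, 0, -18/5]
R3 ← R3 + (28/25)·R1: [0, 18/5, 0, -36/5]
R4 ← R4 + (2/25)·R1: [0, -3/5, 0, 6/5]
R3 ← R3 − (2)·R2: [0, 0, 0, 0]
R4 ← R4 + (1/3)·R2: [0, 0, 0, 0]
2 nonzero rows, so rank(MB) = 2.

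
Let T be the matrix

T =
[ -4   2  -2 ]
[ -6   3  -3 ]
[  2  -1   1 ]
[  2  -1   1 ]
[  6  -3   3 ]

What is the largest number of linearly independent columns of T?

1

Row reduce to echelon form.
R2 ← R2 − (3/2)·R1: [0, 0, 0]
R3 ← R3 + (1/2)·R1: [0, 0, 0]
R4 ← R4 + (1/2)·R1: [0, 0, 0]
R5 ← R5 + (3/2)·R1: [0, 0, 0]
Echelon form has 1 nonzero row, so rank(T) = 1.
The rank gives the maximum number of linearly independent columns: 1.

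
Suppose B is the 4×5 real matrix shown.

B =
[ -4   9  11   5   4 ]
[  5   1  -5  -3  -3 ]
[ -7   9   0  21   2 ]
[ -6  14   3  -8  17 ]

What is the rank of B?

Row reduce to echelon form.
R2 ← R2 + (5/4)·R1: [0, 49/4, 35/4, 13/4, 2]
R3 ← R3 − (7/4)·R1: [0, -27/4, -77/4, 49/4, -5]
R4 ← R4 − (3/2)·R1: [0, 1/2, -27/2, -31/2, 11]
R3 ← R3 + (27/49)·R2: [0, 0, -101/7, 688/49, -191/49]
R4 ← R4 − (2/49)·R2: [0, 0, -97/7, -766/49, 535/49]
R4 ← R4 − (97/101)·R3: [0, 0, 0, -20586/707, 10366/707]
Echelon form has 4 nonzero rows, so rank(B) = 4.

4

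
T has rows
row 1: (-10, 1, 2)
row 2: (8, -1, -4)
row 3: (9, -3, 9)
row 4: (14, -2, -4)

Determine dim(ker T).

Row reduce to echelon form.
R2 ← R2 + (4/5)·R1: [0, -1/5, -12/5]
R3 ← R3 + (9/10)·R1: [0, -21/10, 54/5]
R4 ← R4 + (7/5)·R1: [0, -3/5, -6/5]
R3 ← R3 − (21/2)·R2: [0, 0, 36]
R4 ← R4 − (3)·R2: [0, 0, 6]
R4 ← R4 − (1/6)·R3: [0, 0, 0]
3 nonzero rows, so rank(T) = 3.
T has 3 columns; by rank–nullity, nullity = 3 − 3 = 0.

0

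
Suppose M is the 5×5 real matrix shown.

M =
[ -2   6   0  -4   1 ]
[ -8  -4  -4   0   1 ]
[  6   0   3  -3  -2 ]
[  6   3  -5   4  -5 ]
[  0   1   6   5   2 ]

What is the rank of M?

Row reduce to echelon form.
R2 ← R2 − (4)·R1: [0, -28, -4, 16, -3]
R3 ← R3 + (3)·R1: [0, 18, 3, -15, 1]
R4 ← R4 + (3)·R1: [0, 21, -5, -8, -2]
R3 ← R3 + (9/14)·R2: [0, 0, 3/7, -33/7, -13/14]
R4 ← R4 + (3/4)·R2: [0, 0, -8, 4, -17/4]
R5 ← R5 + (1/28)·R2: [0, 0, 41/7, 39/7, 53/28]
R4 ← R4 + (56/3)·R3: [0, 0, 0, -84, -259/12]
R5 ← R5 − (41/3)·R3: [0, 0, 0, 70, 175/12]
R5 ← R5 + (5/6)·R4: [0, 0, 0, 0, -245/72]
Echelon form has 5 nonzero rows, so rank(M) = 5.

5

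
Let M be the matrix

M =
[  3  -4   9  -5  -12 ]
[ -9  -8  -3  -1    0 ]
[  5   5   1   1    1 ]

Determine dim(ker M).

3

Row reduce to echelon form.
R2 ← R2 + (3)·R1: [0, -20, 24, -16, -36]
R3 ← R3 − (5/3)·R1: [0, 35/3, -14, 28/3, 21]
R3 ← R3 + (7/12)·R2: [0, 0, 0, 0, 0]
2 nonzero rows, so rank(M) = 2.
M has 5 columns; by rank–nullity, nullity = 5 − 2 = 3.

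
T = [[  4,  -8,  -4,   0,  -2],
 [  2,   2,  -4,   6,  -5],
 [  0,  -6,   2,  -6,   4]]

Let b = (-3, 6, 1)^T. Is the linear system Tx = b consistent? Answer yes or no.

no

Row reduce the augmented matrix [T | b].
R2 ← R2 − (1/2)·R1: [0, 6, -2, 6, -4, 15/2]
R3 ← R3 + R2: [0, 0, 0, 0, 0, 17/2]
The echelon form has 3 nonzero rows; the last pivot sits in the augmented column, so rank(T) = 2 but rank([T|b]) = 3.
Since the ranks differ, the system is inconsistent.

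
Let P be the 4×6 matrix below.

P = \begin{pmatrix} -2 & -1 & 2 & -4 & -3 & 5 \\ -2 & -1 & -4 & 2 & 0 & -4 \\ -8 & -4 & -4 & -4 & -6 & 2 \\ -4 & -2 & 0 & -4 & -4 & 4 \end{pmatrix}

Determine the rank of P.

Row reduce to echelon form.
R2 ← R2 − R1: [0, 0, -6, 6, 3, -9]
R3 ← R3 − (4)·R1: [0, 0, -12, 12, 6, -18]
R4 ← R4 − (2)·R1: [0, 0, -4, 4, 2, -6]
R3 ← R3 − (2)·R2: [0, 0, 0, 0, 0, 0]
R4 ← R4 − (2/3)·R2: [0, 0, 0, 0, 0, 0]
Echelon form has 2 nonzero rows, so rank(P) = 2.

2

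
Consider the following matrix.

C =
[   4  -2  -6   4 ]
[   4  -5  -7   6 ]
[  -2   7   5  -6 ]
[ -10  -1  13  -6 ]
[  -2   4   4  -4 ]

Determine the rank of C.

2

Row reduce to echelon form.
R2 ← R2 − R1: [0, -3, -1, 2]
R3 ← R3 + (1/2)·R1: [0, 6, 2, -4]
R4 ← R4 + (5/2)·R1: [0, -6, -2, 4]
R5 ← R5 + (1/2)·R1: [0, 3, 1, -2]
R3 ← R3 + (2)·R2: [0, 0, 0, 0]
R4 ← R4 − (2)·R2: [0, 0, 0, 0]
R5 ← R5 + R2: [0, 0, 0, 0]
Echelon form has 2 nonzero rows, so rank(C) = 2.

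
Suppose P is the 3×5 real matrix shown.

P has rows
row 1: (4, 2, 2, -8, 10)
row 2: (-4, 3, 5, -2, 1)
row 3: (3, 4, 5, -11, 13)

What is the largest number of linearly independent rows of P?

2

Row reduce to echelon form.
R2 ← R2 + R1: [0, 5, 7, -10, 11]
R3 ← R3 − (3/4)·R1: [0, 5/2, 7/2, -5, 11/2]
R3 ← R3 − (1/2)·R2: [0, 0, 0, 0, 0]
Echelon form has 2 nonzero rows, so rank(P) = 2.
The rank gives the maximum number of linearly independent rows: 2.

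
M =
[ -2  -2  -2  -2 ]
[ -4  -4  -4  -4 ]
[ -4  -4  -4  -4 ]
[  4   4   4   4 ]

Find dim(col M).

1

Row reduce to echelon form.
R2 ← R2 − (2)·R1: [0, 0, 0, 0]
R3 ← R3 − (2)·R1: [0, 0, 0, 0]
R4 ← R4 + (2)·R1: [0, 0, 0, 0]
Echelon form has 1 nonzero row, so rank(M) = 1.
The column space has dimension equal to the rank: 1.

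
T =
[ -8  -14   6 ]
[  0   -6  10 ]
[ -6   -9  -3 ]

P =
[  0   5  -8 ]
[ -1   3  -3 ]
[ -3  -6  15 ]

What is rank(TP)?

2

First compute TP:
[[ -4, -118, 196],
 [-24, -78, 168],
 [ 18, -39,  30]]
Now row reduce the product.
R2 ← R2 − (6)·R1: [0, 630, -1008]
R3 ← R3 + (9/2)·R1: [0, -570, 912]
R3 ← R3 + (19/21)·R2: [0, 0, 0]
2 nonzero rows, so rank(TP) = 2.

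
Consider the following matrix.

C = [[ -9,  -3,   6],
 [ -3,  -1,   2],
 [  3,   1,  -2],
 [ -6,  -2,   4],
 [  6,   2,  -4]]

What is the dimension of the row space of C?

1

Row reduce to echelon form.
R2 ← R2 − (1/3)·R1: [0, 0, 0]
R3 ← R3 + (1/3)·R1: [0, 0, 0]
R4 ← R4 − (2/3)·R1: [0, 0, 0]
R5 ← R5 + (2/3)·R1: [0, 0, 0]
Echelon form has 1 nonzero row, so rank(C) = 1.
The row space has dimension equal to the rank: 1.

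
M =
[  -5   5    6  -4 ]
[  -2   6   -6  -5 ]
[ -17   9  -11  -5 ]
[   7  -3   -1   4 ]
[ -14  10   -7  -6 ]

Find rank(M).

Row reduce to echelon form.
R2 ← R2 − (2/5)·R1: [0, 4, -42/5, -17/5]
R3 ← R3 − (17/5)·R1: [0, -8, -157/5, 43/5]
R4 ← R4 + (7/5)·R1: [0, 4, 37/5, -8/5]
R5 ← R5 − (14/5)·R1: [0, -4, -119/5, 26/5]
R3 ← R3 + (2)·R2: [0, 0, -241/5, 9/5]
R4 ← R4 − R2: [0, 0, 79/5, 9/5]
R5 ← R5 + R2: [0, 0, -161/5, 9/5]
R4 ← R4 + (79/241)·R3: [0, 0, 0, 576/241]
R5 ← R5 − (161/241)·R3: [0, 0, 0, 144/241]
R5 ← R5 − (1/4)·R4: [0, 0, 0, 0]
Echelon form has 4 nonzero rows, so rank(M) = 4.

4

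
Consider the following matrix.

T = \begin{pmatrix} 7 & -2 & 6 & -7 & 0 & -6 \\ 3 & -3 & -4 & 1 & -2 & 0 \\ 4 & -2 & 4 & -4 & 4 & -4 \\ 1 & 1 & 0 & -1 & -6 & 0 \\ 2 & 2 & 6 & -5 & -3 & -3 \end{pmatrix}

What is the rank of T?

Row reduce to echelon form.
R2 ← R2 − (3/7)·R1: [0, -15/7, -46/7, 4, -2, 18/7]
R3 ← R3 − (4/7)·R1: [0, -6/7, 4/7, 0, 4, -4/7]
R4 ← R4 − (1/7)·R1: [0, 9/7, -6/7, 0, -6, 6/7]
R5 ← R5 − (2/7)·R1: [0, 18/7, 30/7, -3, -3, -9/7]
R3 ← R3 − (2/5)·R2: [0, 0, 16/5, -8/5, 24/5, -8/5]
R4 ← R4 + (3/5)·R2: [0, 0, -24/5, 12/5, -36/5, 12/5]
R5 ← R5 + (6/5)·R2: [0, 0, -18/5, 9/5, -27/5, 9/5]
R4 ← R4 + (3/2)·R3: [0, 0, 0, 0, 0, 0]
R5 ← R5 + (9/8)·R3: [0, 0, 0, 0, 0, 0]
Echelon form has 3 nonzero rows, so rank(T) = 3.

3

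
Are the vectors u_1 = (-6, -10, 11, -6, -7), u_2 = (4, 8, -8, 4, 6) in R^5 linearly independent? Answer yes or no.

Form the matrix with these vectors as rows and row reduce.
R2 ← R2 + (2/3)·R1: [0, 4/3, -2/3, 0, 4/3]
2 nonzero rows, so the 2 vectors span a space of dimension 2.
Since 2 = 2, the vectors are linearly independent.

yes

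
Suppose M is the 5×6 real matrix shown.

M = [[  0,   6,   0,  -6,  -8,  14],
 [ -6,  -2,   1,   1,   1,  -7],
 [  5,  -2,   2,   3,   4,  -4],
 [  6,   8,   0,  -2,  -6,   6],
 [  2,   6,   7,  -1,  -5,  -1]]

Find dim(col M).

4

Row reduce to echelon form.
Swap R1 ↔ R2
R3 ← R3 + (5/6)·R1: [0, -11/3, 17/6, 23/6, 29/6, -59/6]
R4 ← R4 + R1: [0, 6, 1, -1, -5, -1]
R5 ← R5 + (1/3)·R1: [0, 16/3, 22/3, -2/3, -14/3, -10/3]
R3 ← R3 + (11/18)·R2: [0, 0, 17/6, 1/6, -1/18, -23/18]
R4 ← R4 − R2: [0, 0, 1, 5, 3, -15]
R5 ← R5 − (8/9)·R2: [0, 0, 22/3, 14/3, 22/9, -142/9]
R4 ← R4 − (6/17)·R3: [0, 0, 0, 84/17, 154/51, -742/51]
R5 ← R5 − (44/17)·R3: [0, 0, 0, 72/17, 44/17, -212/17]
R5 ← R5 − (6/7)·R4: [0, 0, 0, 0, 0, 0]
Echelon form has 4 nonzero rows, so rank(M) = 4.
The column space has dimension equal to the rank: 4.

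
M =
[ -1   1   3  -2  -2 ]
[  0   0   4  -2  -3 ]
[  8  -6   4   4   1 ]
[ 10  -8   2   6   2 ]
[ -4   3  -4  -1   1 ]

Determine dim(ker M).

2

Row reduce to echelon form.
R3 ← R3 + (8)·R1: [0, 2, 28, -12, -15]
R4 ← R4 + (10)·R1: [0, 2, 32, -14, -18]
R5 ← R5 − (4)·R1: [0, -1, -16, 7, 9]
Swap R2 ↔ R3
R4 ← R4 − R2: [0, 0, 4, -2, -3]
R5 ← R5 + (1/2)·R2: [0, 0, -2, 1, 3/2]
R4 ← R4 − R3: [0, 0, 0, 0, 0]
R5 ← R5 + (1/2)·R3: [0, 0, 0, 0, 0]
3 nonzero rows, so rank(M) = 3.
M has 5 columns; by rank–nullity, nullity = 5 − 3 = 2.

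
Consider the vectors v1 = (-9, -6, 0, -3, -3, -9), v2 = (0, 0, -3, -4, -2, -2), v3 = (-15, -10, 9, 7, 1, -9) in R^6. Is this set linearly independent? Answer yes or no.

no

Form the matrix with these vectors as rows and row reduce.
R3 ← R3 − (5/3)·R1: [0, 0, 9, 12, 6, 6]
R3 ← R3 + (3)·R2: [0, 0, 0, 0, 0, 0]
2 nonzero rows, so the 3 vectors span a space of dimension 2.
Since 2 < 3, the vectors are linearly dependent.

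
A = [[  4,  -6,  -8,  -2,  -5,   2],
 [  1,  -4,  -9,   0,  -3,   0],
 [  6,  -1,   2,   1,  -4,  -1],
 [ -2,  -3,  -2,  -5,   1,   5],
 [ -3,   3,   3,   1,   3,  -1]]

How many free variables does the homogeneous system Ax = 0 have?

3

Row reduce to echelon form.
R2 ← R2 − (1/4)·R1: [0, -5/2, -7, 1/2, -7/4, -1/2]
R3 ← R3 − (3/2)·R1: [0, 8, 14, 4, 7/2, -4]
R4 ← R4 + (1/2)·R1: [0, -6, -6, -6, -3/2, 6]
R5 ← R5 + (3/4)·R1: [0, -3/2, -3, -1/2, -3/4, 1/2]
R3 ← R3 + (16/5)·R2: [0, 0, -42/5, 28/5, -21/10, -28/5]
R4 ← R4 − (12/5)·R2: [0, 0, 54/5, -36/5, 27/10, 36/5]
R5 ← R5 − (3/5)·R2: [0, 0, 6/5, -4/5, 3/10, 4/5]
R4 ← R4 + (9/7)·R3: [0, 0, 0, 0, 0, 0]
R5 ← R5 + (1/7)·R3: [0, 0, 0, 0, 0, 0]
3 nonzero rows, so rank(A) = 3.
A has 6 columns; by rank–nullity, nullity = 6 − 3 = 3.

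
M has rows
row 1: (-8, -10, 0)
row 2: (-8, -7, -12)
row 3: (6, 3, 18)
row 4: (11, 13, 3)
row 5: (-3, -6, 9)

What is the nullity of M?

Row reduce to echelon form.
R2 ← R2 − R1: [0, 3, -12]
R3 ← R3 + (3/4)·R1: [0, -9/2, 18]
R4 ← R4 + (11/8)·R1: [0, -3/4, 3]
R5 ← R5 − (3/8)·R1: [0, -9/4, 9]
R3 ← R3 + (3/2)·R2: [0, 0, 0]
R4 ← R4 + (1/4)·R2: [0, 0, 0]
R5 ← R5 + (3/4)·R2: [0, 0, 0]
2 nonzero rows, so rank(M) = 2.
M has 3 columns; by rank–nullity, nullity = 3 − 2 = 1.

1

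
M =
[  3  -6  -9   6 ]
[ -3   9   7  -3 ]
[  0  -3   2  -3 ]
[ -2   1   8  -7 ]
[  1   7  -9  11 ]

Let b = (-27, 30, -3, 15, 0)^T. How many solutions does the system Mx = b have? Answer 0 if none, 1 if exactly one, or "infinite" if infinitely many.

Row reduce the augmented matrix [M | b].
R2 ← R2 + R1: [0, 3, -2, 3, 3]
R4 ← R4 + (2/3)·R1: [0, -3, 2, -3, -3]
R5 ← R5 − (1/3)·R1: [0, 9, -6, 9, 9]
R3 ← R3 + R2: [0, 0, 0, 0, 0]
R4 ← R4 + R2: [0, 0, 0, 0, 0]
R5 ← R5 − (3)·R2: [0, 0, 0, 0, 0]
The echelon form has 2 nonzero rows, and every pivot lies in the first 4 columns, so rank(M) = rank([M|b]) = 2.
The system is consistent.
rank = 2 < 4 unknowns, so there are infinitely many solutions.

infinite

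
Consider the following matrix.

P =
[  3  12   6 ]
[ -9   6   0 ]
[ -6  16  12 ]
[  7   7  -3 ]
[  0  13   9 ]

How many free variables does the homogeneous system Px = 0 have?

0

Row reduce to echelon form.
R2 ← R2 + (3)·R1: [0, 42, 18]
R3 ← R3 + (2)·R1: [0, 40, 24]
R4 ← R4 − (7/3)·R1: [0, -21, -17]
R3 ← R3 − (20/21)·R2: [0, 0, 48/7]
R4 ← R4 + (1/2)·R2: [0, 0, -8]
R5 ← R5 − (13/42)·R2: [0, 0, 24/7]
R4 ← R4 + (7/6)·R3: [0, 0, 0]
R5 ← R5 − (1/2)·R3: [0, 0, 0]
3 nonzero rows, so rank(P) = 3.
P has 3 columns; by rank–nullity, nullity = 3 − 3 = 0.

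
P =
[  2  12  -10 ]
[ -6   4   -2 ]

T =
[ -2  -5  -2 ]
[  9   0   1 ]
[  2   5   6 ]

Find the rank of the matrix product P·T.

2

First compute PT:
[[ 84, -60, -52],
 [ 44,  20,   4]]
Now row reduce the product.
R2 ← R2 − (11/21)·R1: [0, 360/7, 656/21]
2 nonzero rows, so rank(PT) = 2.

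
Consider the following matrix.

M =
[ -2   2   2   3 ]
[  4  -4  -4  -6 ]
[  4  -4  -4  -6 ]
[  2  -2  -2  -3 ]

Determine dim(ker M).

3

Row reduce to echelon form.
R2 ← R2 + (2)·R1: [0, 0, 0, 0]
R3 ← R3 + (2)·R1: [0, 0, 0, 0]
R4 ← R4 + R1: [0, 0, 0, 0]
1 nonzero row, so rank(M) = 1.
M has 4 columns; by rank–nullity, nullity = 4 − 1 = 3.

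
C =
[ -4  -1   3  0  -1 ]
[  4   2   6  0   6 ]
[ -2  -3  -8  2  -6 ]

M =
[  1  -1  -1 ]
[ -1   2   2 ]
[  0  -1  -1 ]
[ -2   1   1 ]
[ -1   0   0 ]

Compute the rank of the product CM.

2

First compute CM:
[[ -2,  -1,  -1],
 [ -4,  -6,  -6],
 [  3,   6,   6]]
Now row reduce the product.
R2 ← R2 − (2)·R1: [0, -4, -4]
R3 ← R3 + (3/2)·R1: [0, 9/2, 9/2]
R3 ← R3 + (9/8)·R2: [0, 0, 0]
2 nonzero rows, so rank(CM) = 2.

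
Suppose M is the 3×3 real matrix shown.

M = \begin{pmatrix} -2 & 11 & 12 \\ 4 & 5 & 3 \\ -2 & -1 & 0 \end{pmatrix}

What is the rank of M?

Row reduce to echelon form.
R2 ← R2 + (2)·R1: [0, 27, 27]
R3 ← R3 − R1: [0, -12, -12]
R3 ← R3 + (4/9)·R2: [0, 0, 0]
Echelon form has 2 nonzero rows, so rank(M) = 2.

2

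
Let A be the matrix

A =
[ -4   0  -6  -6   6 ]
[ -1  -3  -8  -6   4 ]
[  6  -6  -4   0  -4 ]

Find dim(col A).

Row reduce to echelon form.
R2 ← R2 − (1/4)·R1: [0, -3, -13/2, -9/2, 5/2]
R3 ← R3 + (3/2)·R1: [0, -6, -13, -9, 5]
R3 ← R3 − (2)·R2: [0, 0, 0, 0, 0]
Echelon form has 2 nonzero rows, so rank(A) = 2.
The column space has dimension equal to the rank: 2.

2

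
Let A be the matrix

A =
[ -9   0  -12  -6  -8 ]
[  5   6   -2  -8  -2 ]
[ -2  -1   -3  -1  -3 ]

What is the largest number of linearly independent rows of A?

3

Row reduce to echelon form.
R2 ← R2 + (5/9)·R1: [0, 6, -26/3, -34/3, -58/9]
R3 ← R3 − (2/9)·R1: [0, -1, -1/3, 1/3, -11/9]
R3 ← R3 + (1/6)·R2: [0, 0, -16/9, -14/9, -62/27]
Echelon form has 3 nonzero rows, so rank(A) = 3.
The rank gives the maximum number of linearly independent rows: 3.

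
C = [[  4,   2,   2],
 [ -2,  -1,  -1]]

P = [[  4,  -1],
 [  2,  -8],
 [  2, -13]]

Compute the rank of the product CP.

1

First compute CP:
[[ 24, -46],
 [-12,  23]]
Now row reduce the product.
R2 ← R2 + (1/2)·R1: [0, 0]
1 nonzero row, so rank(CP) = 1.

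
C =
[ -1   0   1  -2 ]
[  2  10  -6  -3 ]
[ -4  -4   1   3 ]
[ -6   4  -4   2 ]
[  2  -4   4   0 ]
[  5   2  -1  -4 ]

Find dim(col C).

Row reduce to echelon form.
R2 ← R2 + (2)·R1: [0, 10, -4, -7]
R3 ← R3 − (4)·R1: [0, -4, -3, 11]
R4 ← R4 − (6)·R1: [0, 4, -10, 14]
R5 ← R5 + (2)·R1: [0, -4, 6, -4]
R6 ← R6 + (5)·R1: [0, 2, 4, -14]
R3 ← R3 + (2/5)·R2: [0, 0, -23/5, 41/5]
R4 ← R4 − (2/5)·R2: [0, 0, -42/5, 84/5]
R5 ← R5 + (2/5)·R2: [0, 0, 22/5, -34/5]
R6 ← R6 − (1/5)·R2: [0, 0, 24/5, -63/5]
R4 ← R4 − (42/23)·R3: [0, 0, 0, 42/23]
R5 ← R5 + (22/23)·R3: [0, 0, 0, 24/23]
R6 ← R6 + (24/23)·R3: [0, 0, 0, -93/23]
R5 ← R5 − (4/7)·R4: [0, 0, 0, 0]
R6 ← R6 + (31/14)·R4: [0, 0, 0, 0]
Echelon form has 4 nonzero rows, so rank(C) = 4.
The column space has dimension equal to the rank: 4.

4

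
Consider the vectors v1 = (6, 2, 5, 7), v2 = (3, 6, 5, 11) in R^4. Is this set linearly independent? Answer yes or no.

yes

Form the matrix with these vectors as rows and row reduce.
R2 ← R2 − (1/2)·R1: [0, 5, 5/2, 15/2]
2 nonzero rows, so the 2 vectors span a space of dimension 2.
Since 2 = 2, the vectors are linearly independent.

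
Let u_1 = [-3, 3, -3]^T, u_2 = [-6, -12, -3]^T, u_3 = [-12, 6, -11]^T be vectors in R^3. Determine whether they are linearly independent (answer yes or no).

no

Form the matrix with these vectors as rows and row reduce.
R2 ← R2 − (2)·R1: [0, -18, 3]
R3 ← R3 − (4)·R1: [0, -6, 1]
R3 ← R3 − (1/3)·R2: [0, 0, 0]
2 nonzero rows, so the 3 vectors span a space of dimension 2.
Since 2 < 3, the vectors are linearly dependent.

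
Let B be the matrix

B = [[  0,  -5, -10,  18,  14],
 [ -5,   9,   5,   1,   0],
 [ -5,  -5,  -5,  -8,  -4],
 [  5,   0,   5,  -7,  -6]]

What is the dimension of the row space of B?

Row reduce to echelon form.
Swap R1 ↔ R2
R3 ← R3 − R1: [0, -14, -10, -9, -4]
R4 ← R4 + R1: [0, 9, 10, -6, -6]
R3 ← R3 − (14/5)·R2: [0, 0, 18, -297/5, -216/5]
R4 ← R4 + (9/5)·R2: [0, 0, -8, 132/5, 96/5]
R4 ← R4 + (4/9)·R3: [0, 0, 0, 0, 0]
Echelon form has 3 nonzero rows, so rank(B) = 3.
The row space has dimension equal to the rank: 3.

3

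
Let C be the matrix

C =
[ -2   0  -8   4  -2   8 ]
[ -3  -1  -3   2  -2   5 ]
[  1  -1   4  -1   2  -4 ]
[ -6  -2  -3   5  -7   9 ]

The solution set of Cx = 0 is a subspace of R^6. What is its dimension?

2

Row reduce to echelon form.
R2 ← R2 − (3/2)·R1: [0, -1, 9, -4, 1, -7]
R3 ← R3 + (1/2)·R1: [0, -1, 0, 1, 1, 0]
R4 ← R4 − (3)·R1: [0, -2, 21, -7, -1, -15]
R3 ← R3 − R2: [0, 0, -9, 5, 0, 7]
R4 ← R4 − (2)·R2: [0, 0, 3, 1, -3, -1]
R4 ← R4 + (1/3)·R3: [0, 0, 0, 8/3, -3, 4/3]
4 nonzero rows, so rank(C) = 4.
C has 6 columns; by rank–nullity, nullity = 6 − 4 = 2.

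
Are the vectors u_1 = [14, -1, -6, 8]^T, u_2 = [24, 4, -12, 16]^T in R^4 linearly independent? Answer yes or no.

Form the matrix with these vectors as rows and row reduce.
R2 ← R2 − (12/7)·R1: [0, 40/7, -12/7, 16/7]
2 nonzero rows, so the 2 vectors span a space of dimension 2.
Since 2 = 2, the vectors are linearly independent.

yes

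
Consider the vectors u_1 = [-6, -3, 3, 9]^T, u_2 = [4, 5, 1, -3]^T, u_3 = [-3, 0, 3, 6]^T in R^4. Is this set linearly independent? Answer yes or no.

Form the matrix with these vectors as rows and row reduce.
R2 ← R2 + (2/3)·R1: [0, 3, 3, 3]
R3 ← R3 − (1/2)·R1: [0, 3/2, 3/2, 3/2]
R3 ← R3 − (1/2)·R2: [0, 0, 0, 0]
2 nonzero rows, so the 3 vectors span a space of dimension 2.
Since 2 < 3, the vectors are linearly dependent.

no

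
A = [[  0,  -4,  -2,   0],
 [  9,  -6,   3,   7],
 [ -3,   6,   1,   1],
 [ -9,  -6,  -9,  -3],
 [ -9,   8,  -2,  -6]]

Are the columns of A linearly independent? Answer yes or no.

Row reduce A to echelon form.
Swap R1 ↔ R2
R3 ← R3 + (1/3)·R1: [0, 4, 2, 10/3]
R4 ← R4 + R1: [0, -12, -6, 4]
R5 ← R5 + R1: [0, 2, 1, 1]
R3 ← R3 + R2: [0, 0, 0, 10/3]
R4 ← R4 − (3)·R2: [0, 0, 0, 4]
R5 ← R5 + (1/2)·R2: [0, 0, 0, 1]
R4 ← R4 − (6/5)·R3: [0, 0, 0, 0]
R5 ← R5 − (3/10)·R3: [0, 0, 0, 0]
3 pivots among 4 columns.
Only 3 < 4 pivot columns, so the columns are linearly dependent.

no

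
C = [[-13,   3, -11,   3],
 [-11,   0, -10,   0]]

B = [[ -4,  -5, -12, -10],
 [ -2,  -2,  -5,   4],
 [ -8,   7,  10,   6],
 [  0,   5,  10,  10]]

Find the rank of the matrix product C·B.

First compute CB:
[[134,  -3,  61, 106],
 [124, -15,  32,  50]]
Now row reduce the product.
R2 ← R2 − (62/67)·R1: [0, -819/67, -1638/67, -3222/67]
2 nonzero rows, so rank(CB) = 2.

2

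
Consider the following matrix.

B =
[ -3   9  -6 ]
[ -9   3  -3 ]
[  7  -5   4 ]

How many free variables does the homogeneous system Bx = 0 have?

Row reduce to echelon form.
R2 ← R2 − (3)·R1: [0, -24, 15]
R3 ← R3 + (7/3)·R1: [0, 16, -10]
R3 ← R3 + (2/3)·R2: [0, 0, 0]
2 nonzero rows, so rank(B) = 2.
B has 3 columns; by rank–nullity, nullity = 3 − 2 = 1.

1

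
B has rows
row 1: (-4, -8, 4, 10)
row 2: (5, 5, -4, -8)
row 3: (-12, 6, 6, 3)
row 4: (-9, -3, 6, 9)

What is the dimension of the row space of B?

Row reduce to echelon form.
R2 ← R2 + (5/4)·R1: [0, -5, 1, 9/2]
R3 ← R3 − (3)·R1: [0, 30, -6, -27]
R4 ← R4 − (9/4)·R1: [0, 15, -3, -27/2]
R3 ← R3 + (6)·R2: [0, 0, 0, 0]
R4 ← R4 + (3)·R2: [0, 0, 0, 0]
Echelon form has 2 nonzero rows, so rank(B) = 2.
The row space has dimension equal to the rank: 2.

2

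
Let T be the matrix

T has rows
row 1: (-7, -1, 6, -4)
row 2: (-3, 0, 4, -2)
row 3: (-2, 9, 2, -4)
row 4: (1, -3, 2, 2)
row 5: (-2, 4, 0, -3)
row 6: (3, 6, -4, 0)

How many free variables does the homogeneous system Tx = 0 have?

0

Row reduce to echelon form.
R2 ← R2 − (3/7)·R1: [0, 3/7, 10/7, -2/7]
R3 ← R3 − (2/7)·R1: [0, 65/7, 2/7, -20/7]
R4 ← R4 + (1/7)·R1: [0, -22/7, 20/7, 10/7]
R5 ← R5 − (2/7)·R1: [0, 30/7, -12/7, -13/7]
R6 ← R6 + (3/7)·R1: [0, 39/7, -10/7, -12/7]
R3 ← R3 − (65/3)·R2: [0, 0, -92/3, 10/3]
R4 ← R4 + (22/3)·R2: [0, 0, 40/3, -2/3]
R5 ← R5 − (10)·R2: [0, 0, -16, 1]
R6 ← R6 − (13)·R2: [0, 0, -20, 2]
R4 ← R4 + (10/23)·R3: [0, 0, 0, 18/23]
R5 ← R5 − (12/23)·R3: [0, 0, 0, -17/23]
R6 ← R6 − (15/23)·R3: [0, 0, 0, -4/23]
R5 ← R5 + (17/18)·R4: [0, 0, 0, 0]
R6 ← R6 + (2/9)·R4: [0, 0, 0, 0]
4 nonzero rows, so rank(T) = 4.
T has 4 columns; by rank–nullity, nullity = 4 − 4 = 0.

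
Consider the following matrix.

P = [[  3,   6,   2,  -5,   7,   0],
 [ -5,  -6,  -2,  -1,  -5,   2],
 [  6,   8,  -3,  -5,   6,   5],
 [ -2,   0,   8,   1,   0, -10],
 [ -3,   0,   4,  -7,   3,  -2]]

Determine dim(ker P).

Row reduce to echelon form.
R2 ← R2 + (5/3)·R1: [0, 4, 4/3, -28/3, 20/3, 2]
R3 ← R3 − (2)·R1: [0, -4, -7, 5, -8, 5]
R4 ← R4 + (2/3)·R1: [0, 4, 28/3, -7/3, 14/3, -10]
R5 ← R5 + R1: [0, 6, 6, -12, 10, -2]
R3 ← R3 + R2: [0, 0, -17/3, -13/3, -4/3, 7]
R4 ← R4 − R2: [0, 0, 8, 7, -2, -12]
R5 ← R5 − (3/2)·R2: [0, 0, 4, 2, 0, -5]
R4 ← R4 + (24/17)·R3: [0, 0, 0, 15/17, -66/17, -36/17]
R5 ← R5 + (12/17)·R3: [0, 0, 0, -18/17, -16/17, -1/17]
R5 ← R5 + (6/5)·R4: [0, 0, 0, 0, -28/5, -13/5]
5 nonzero rows, so rank(P) = 5.
P has 6 columns; by rank–nullity, nullity = 6 − 5 = 1.

1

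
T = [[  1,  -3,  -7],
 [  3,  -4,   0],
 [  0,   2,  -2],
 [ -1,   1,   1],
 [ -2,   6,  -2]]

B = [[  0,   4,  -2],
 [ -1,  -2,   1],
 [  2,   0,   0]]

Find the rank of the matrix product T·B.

2

First compute TB:
[[-11,  10,  -5],
 [  4,  20, -10],
 [ -6,  -4,   2],
 [  1,  -6,   3],
 [-10, -20,  10]]
Now row reduce the product.
R2 ← R2 + (4/11)·R1: [0, 260/11, -130/11]
R3 ← R3 − (6/11)·R1: [0, -104/11, 52/11]
R4 ← R4 + (1/11)·R1: [0, -56/11, 28/11]
R5 ← R5 − (10/11)·R1: [0, -320/11, 160/11]
R3 ← R3 + (2/5)·R2: [0, 0, 0]
R4 ← R4 + (14/65)·R2: [0, 0, 0]
R5 ← R5 + (16/13)·R2: [0, 0, 0]
2 nonzero rows, so rank(TB) = 2.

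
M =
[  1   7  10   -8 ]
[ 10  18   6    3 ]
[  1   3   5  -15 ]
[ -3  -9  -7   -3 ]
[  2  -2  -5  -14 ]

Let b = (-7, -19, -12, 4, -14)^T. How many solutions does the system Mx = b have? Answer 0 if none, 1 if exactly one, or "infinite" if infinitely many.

Row reduce the augmented matrix [M | b].
R2 ← R2 − (10)·R1: [0, -52, -94, 83, 51]
R3 ← R3 − R1: [0, -4, -5, -7, -5]
R4 ← R4 + (3)·R1: [0, 12, 23, -27, -17]
R5 ← R5 − (2)·R1: [0, -16, -25, 2, 0]
R3 ← R3 − (1/13)·R2: [0, 0, 29/13, -174/13, -116/13]
R4 ← R4 + (3/13)·R2: [0, 0, 17/13, -102/13, -68/13]
R5 ← R5 − (4/13)·R2: [0, 0, 51/13, -306/13, -204/13]
R4 ← R4 − (17/29)·R3: [0, 0, 0, 0, 0]
R5 ← R5 − (51/29)·R3: [0, 0, 0, 0, 0]
The echelon form has 3 nonzero rows, and every pivot lies in the first 4 columns, so rank(M) = rank([M|b]) = 3.
The system is consistent.
rank = 3 < 4 unknowns, so there are infinitely many solutions.

infinite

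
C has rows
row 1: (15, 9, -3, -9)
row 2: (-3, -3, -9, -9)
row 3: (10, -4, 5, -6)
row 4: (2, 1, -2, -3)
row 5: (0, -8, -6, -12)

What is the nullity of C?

Row reduce to echelon form.
R2 ← R2 + (1/5)·R1: [0, -6/5, -48/5, -54/5]
R3 ← R3 − (2/3)·R1: [0, -10, 7, 0]
R4 ← R4 − (2/15)·R1: [0, -1/5, -8/5, -9/5]
R3 ← R3 − (25/3)·R2: [0, 0, 87, 90]
R4 ← R4 − (1/6)·R2: [0, 0, 0, 0]
R5 ← R5 − (20/3)·R2: [0, 0, 58, 60]
R5 ← R5 − (2/3)·R3: [0, 0, 0, 0]
3 nonzero rows, so rank(C) = 3.
C has 4 columns; by rank–nullity, nullity = 4 − 3 = 1.

1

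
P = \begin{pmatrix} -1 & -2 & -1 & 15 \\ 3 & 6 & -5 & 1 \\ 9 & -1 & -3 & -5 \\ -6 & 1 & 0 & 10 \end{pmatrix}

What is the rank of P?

4

Row reduce to echelon form.
R2 ← R2 + (3)·R1: [0, 0, -8, 46]
R3 ← R3 + (9)·R1: [0, -19, -12, 130]
R4 ← R4 − (6)·R1: [0, 13, 6, -80]
Swap R2 ↔ R3
R4 ← R4 + (13/19)·R2: [0, 0, -42/19, 170/19]
R4 ← R4 − (21/76)·R3: [0, 0, 0, -143/38]
Echelon form has 4 nonzero rows, so rank(P) = 4.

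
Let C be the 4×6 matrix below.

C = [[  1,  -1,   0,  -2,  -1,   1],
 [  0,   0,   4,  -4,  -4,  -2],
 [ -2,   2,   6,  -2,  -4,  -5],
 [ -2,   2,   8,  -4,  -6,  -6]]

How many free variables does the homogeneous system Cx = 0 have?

Row reduce to echelon form.
R3 ← R3 + (2)·R1: [0, 0, 6, -6, -6, -3]
R4 ← R4 + (2)·R1: [0, 0, 8, -8, -8, -4]
R3 ← R3 − (3/2)·R2: [0, 0, 0, 0, 0, 0]
R4 ← R4 − (2)·R2: [0, 0, 0, 0, 0, 0]
2 nonzero rows, so rank(C) = 2.
C has 6 columns; by rank–nullity, nullity = 6 − 2 = 4.

4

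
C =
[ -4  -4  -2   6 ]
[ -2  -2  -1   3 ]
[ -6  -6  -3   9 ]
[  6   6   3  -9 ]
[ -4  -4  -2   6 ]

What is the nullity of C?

Row reduce to echelon form.
R2 ← R2 − (1/2)·R1: [0, 0, 0, 0]
R3 ← R3 − (3/2)·R1: [0, 0, 0, 0]
R4 ← R4 + (3/2)·R1: [0, 0, 0, 0]
R5 ← R5 − R1: [0, 0, 0, 0]
1 nonzero row, so rank(C) = 1.
C has 4 columns; by rank–nullity, nullity = 4 − 1 = 3.

3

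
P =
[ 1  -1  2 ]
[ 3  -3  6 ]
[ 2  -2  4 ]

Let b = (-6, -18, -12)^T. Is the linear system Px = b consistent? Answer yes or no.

yes

Row reduce the augmented matrix [P | b].
R2 ← R2 − (3)·R1: [0, 0, 0, 0]
R3 ← R3 − (2)·R1: [0, 0, 0, 0]
The echelon form has 1 nonzero rows, and every pivot lies in the first 3 columns, so rank(P) = rank([P|b]) = 1.
The system is consistent.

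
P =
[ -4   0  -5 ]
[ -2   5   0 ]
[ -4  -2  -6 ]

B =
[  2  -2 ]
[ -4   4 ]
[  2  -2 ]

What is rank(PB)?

1

First compute PB:
[[-18,  18],
 [-24,  24],
 [-12,  12]]
Now row reduce the product.
R2 ← R2 − (4/3)·R1: [0, 0]
R3 ← R3 − (2/3)·R1: [0, 0]
1 nonzero row, so rank(PB) = 1.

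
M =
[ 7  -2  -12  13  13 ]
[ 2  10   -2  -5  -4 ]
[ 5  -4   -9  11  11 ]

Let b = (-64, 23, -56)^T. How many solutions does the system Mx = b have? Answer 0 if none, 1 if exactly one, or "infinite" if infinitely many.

infinite

Row reduce the augmented matrix [M | b].
R2 ← R2 − (2/7)·R1: [0, 74/7, 10/7, -61/7, -54/7, 289/7]
R3 ← R3 − (5/7)·R1: [0, -18/7, -3/7, 12/7, 12/7, -72/7]
R3 ← R3 + (9/37)·R2: [0, 0, -3/37, -15/37, -6/37, -9/37]
The echelon form has 3 nonzero rows, and every pivot lies in the first 5 columns, so rank(M) = rank([M|b]) = 3.
The system is consistent.
rank = 3 < 5 unknowns, so there are infinitely many solutions.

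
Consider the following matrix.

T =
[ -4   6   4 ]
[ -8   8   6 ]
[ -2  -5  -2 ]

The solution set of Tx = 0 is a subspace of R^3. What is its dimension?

Row reduce to echelon form.
R2 ← R2 − (2)·R1: [0, -4, -2]
R3 ← R3 − (1/2)·R1: [0, -8, -4]
R3 ← R3 − (2)·R2: [0, 0, 0]
2 nonzero rows, so rank(T) = 2.
T has 3 columns; by rank–nullity, nullity = 3 − 2 = 1.

1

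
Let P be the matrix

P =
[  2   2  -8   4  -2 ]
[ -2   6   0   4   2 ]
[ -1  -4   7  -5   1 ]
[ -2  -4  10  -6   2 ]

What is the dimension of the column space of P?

Row reduce to echelon form.
R2 ← R2 + R1: [0, 8, -8, 8, 0]
R3 ← R3 + (1/2)·R1: [0, -3, 3, -3, 0]
R4 ← R4 + R1: [0, -2, 2, -2, 0]
R3 ← R3 + (3/8)·R2: [0, 0, 0, 0, 0]
R4 ← R4 + (1/4)·R2: [0, 0, 0, 0, 0]
Echelon form has 2 nonzero rows, so rank(P) = 2.
The column space has dimension equal to the rank: 2.

2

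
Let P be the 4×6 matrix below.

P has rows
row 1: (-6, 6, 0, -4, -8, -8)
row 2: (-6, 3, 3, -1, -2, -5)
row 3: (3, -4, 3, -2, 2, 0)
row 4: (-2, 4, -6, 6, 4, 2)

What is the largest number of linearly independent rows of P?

Row reduce to echelon form.
R2 ← R2 − R1: [0, -3, 3, 3, 6, 3]
R3 ← R3 + (1/2)·R1: [0, -1, 3, -4, -2, -4]
R4 ← R4 − (1/3)·R1: [0, 2, -6, 22/3, 20/3, 14/3]
R3 ← R3 − (1/3)·R2: [0, 0, 2, -5, -4, -5]
R4 ← R4 + (2/3)·R2: [0, 0, -4, 28/3, 32/3, 20/3]
R4 ← R4 + (2)·R3: [0, 0, 0, -2/3, 8/3, -10/3]
Echelon form has 4 nonzero rows, so rank(P) = 4.
The rank gives the maximum number of linearly independent rows: 4.

4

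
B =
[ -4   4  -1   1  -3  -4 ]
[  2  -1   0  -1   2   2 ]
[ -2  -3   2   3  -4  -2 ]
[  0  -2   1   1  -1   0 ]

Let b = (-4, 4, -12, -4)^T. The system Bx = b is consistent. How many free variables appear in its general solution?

Row reduce the augmented matrix [B | b].
R2 ← R2 + (1/2)·R1: [0, 1, -1/2, -1/2, 1/2, 0, 2]
R3 ← R3 − (1/2)·R1: [0, -5, 5/2, 5/2, -5/2, 0, -10]
R3 ← R3 + (5)·R2: [0, 0, 0, 0, 0, 0, 0]
R4 ← R4 + (2)·R2: [0, 0, 0, 0, 0, 0, 0]
The echelon form has 2 nonzero rows, and every pivot lies in the first 6 columns, so rank(B) = rank([B|b]) = 2.
The system is consistent.
Free variables = (unknowns) − (rank) = 6 − 2 = 4.

4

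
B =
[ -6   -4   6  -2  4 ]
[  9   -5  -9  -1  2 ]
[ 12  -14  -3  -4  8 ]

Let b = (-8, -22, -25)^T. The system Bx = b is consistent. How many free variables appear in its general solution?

Row reduce the augmented matrix [B | b].
R2 ← R2 + (3/2)·R1: [0, -11, 0, -4, 8, -34]
R3 ← R3 + (2)·R1: [0, -22, 9, -8, 16, -41]
R3 ← R3 − (2)·R2: [0, 0, 9, 0, 0, 27]
The echelon form has 3 nonzero rows, and every pivot lies in the first 5 columns, so rank(B) = rank([B|b]) = 3.
The system is consistent.
Free variables = (unknowns) − (rank) = 5 − 3 = 2.

2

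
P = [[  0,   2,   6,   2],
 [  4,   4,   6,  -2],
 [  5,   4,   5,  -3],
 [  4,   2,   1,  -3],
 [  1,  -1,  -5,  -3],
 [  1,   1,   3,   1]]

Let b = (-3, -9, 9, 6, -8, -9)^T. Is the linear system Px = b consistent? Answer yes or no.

Row reduce the augmented matrix [P | b].
Swap R1 ↔ R2
R3 ← R3 − (5/4)·R1: [0, -1, -5/2, -1/2, 81/4]
R4 ← R4 − R1: [0, -2, -5, -1, 15]
R5 ← R5 − (1/4)·R1: [0, -2, -13/2, -5/2, -23/4]
R6 ← R6 − (1/4)·R1: [0, 0, 3/2, 3/2, -27/4]
R3 ← R3 + (1/2)·R2: [0, 0, 1/2, 1/2, 75/4]
R4 ← R4 + R2: [0, 0, 1, 1, 12]
R5 ← R5 + R2: [0, 0, -1/2, -1/2, -35/4]
R4 ← R4 − (2)·R3: [0, 0, 0, 0, -51/2]
R5 ← R5 + R3: [0, 0, 0, 0, 10]
R6 ← R6 − (3)·R3: [0, 0, 0, 0, -63]
R5 ← R5 + (20/51)·R4: [0, 0, 0, 0, 0]
R6 ← R6 − (42/17)·R4: [0, 0, 0, 0, 0]
The echelon form has 4 nonzero rows; the last pivot sits in the augmented column, so rank(P) = 3 but rank([P|b]) = 4.
Since the ranks differ, the system is inconsistent.

no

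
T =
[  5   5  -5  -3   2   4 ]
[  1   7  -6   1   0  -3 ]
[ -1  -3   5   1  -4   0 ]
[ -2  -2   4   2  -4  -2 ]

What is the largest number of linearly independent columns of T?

3

Row reduce to echelon form.
R2 ← R2 − (1/5)·R1: [0, 6, -5, 8/5, -2/5, -19/5]
R3 ← R3 + (1/5)·R1: [0, -2, 4, 2/5, -18/5, 4/5]
R4 ← R4 + (2/5)·R1: [0, 0, 2, 4/5, -16/5, -2/5]
R3 ← R3 + (1/3)·R2: [0, 0, 7/3, 14/15, -56/15, -7/15]
R4 ← R4 − (6/7)·R3: [0, 0, 0, 0, 0, 0]
Echelon form has 3 nonzero rows, so rank(T) = 3.
The rank gives the maximum number of linearly independent columns: 3.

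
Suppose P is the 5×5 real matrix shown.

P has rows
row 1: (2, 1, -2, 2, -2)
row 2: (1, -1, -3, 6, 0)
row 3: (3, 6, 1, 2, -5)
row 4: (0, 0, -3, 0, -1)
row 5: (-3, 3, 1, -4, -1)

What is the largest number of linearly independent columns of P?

Row reduce to echelon form.
R2 ← R2 − (1/2)·R1: [0, -3/2, -2, 5, 1]
R3 ← R3 − (3/2)·R1: [0, 9/2, 4, -1, -2]
R5 ← R5 + (3/2)·R1: [0, 9/2, -2, -1, -4]
R3 ← R3 + (3)·R2: [0, 0, -2, 14, 1]
R5 ← R5 + (3)·R2: [0, 0, -8, 14, -1]
R4 ← R4 − (3/2)·R3: [0, 0, 0, -21, -5/2]
R5 ← R5 − (4)·R3: [0, 0, 0, -42, -5]
R5 ← R5 − (2)·R4: [0, 0, 0, 0, 0]
Echelon form has 4 nonzero rows, so rank(P) = 4.
The rank gives the maximum number of linearly independent columns: 4.

4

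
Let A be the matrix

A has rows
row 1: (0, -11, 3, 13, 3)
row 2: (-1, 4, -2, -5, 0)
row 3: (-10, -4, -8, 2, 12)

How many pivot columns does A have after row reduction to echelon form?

2

Row reduce to echelon form.
Swap R1 ↔ R2
R3 ← R3 − (10)·R1: [0, -44, 12, 52, 12]
R3 ← R3 − (4)·R2: [0, 0, 0, 0, 0]
Echelon form has 2 nonzero rows, so rank(A) = 2.
Each nonzero row contributes one pivot column: 2 pivot columns.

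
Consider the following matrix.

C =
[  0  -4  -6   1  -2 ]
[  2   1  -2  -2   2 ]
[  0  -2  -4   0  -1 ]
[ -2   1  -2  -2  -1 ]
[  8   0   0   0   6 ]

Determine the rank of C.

Row reduce to echelon form.
Swap R1 ↔ R2
R4 ← R4 + R1: [0, 2, -4, -4, 1]
R5 ← R5 − (4)·R1: [0, -4, 8, 8, -2]
R3 ← R3 − (1/2)·R2: [0, 0, -1, -1/2, 0]
R4 ← R4 + (1/2)·R2: [0, 0, -7, -7/2, 0]
R5 ← R5 − R2: [0, 0, 14, 7, 0]
R4 ← R4 − (7)·R3: [0, 0, 0, 0, 0]
R5 ← R5 + (14)·R3: [0, 0, 0, 0, 0]
Echelon form has 3 nonzero rows, so rank(C) = 3.

3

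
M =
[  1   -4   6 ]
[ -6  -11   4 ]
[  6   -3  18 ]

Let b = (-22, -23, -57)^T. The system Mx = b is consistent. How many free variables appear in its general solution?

0

Row reduce the augmented matrix [M | b].
R2 ← R2 + (6)·R1: [0, -35, 40, -155]
R3 ← R3 − (6)·R1: [0, 21, -18, 75]
R3 ← R3 + (3/5)·R2: [0, 0, 6, -18]
The echelon form has 3 nonzero rows, and every pivot lies in the first 3 columns, so rank(M) = rank([M|b]) = 3.
The system is consistent.
Free variables = (unknowns) − (rank) = 3 − 3 = 0.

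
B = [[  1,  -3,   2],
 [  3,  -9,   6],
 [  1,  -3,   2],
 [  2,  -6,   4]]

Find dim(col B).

1

Row reduce to echelon form.
R2 ← R2 − (3)·R1: [0, 0, 0]
R3 ← R3 − R1: [0, 0, 0]
R4 ← R4 − (2)·R1: [0, 0, 0]
Echelon form has 1 nonzero row, so rank(B) = 1.
The column space has dimension equal to the rank: 1.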